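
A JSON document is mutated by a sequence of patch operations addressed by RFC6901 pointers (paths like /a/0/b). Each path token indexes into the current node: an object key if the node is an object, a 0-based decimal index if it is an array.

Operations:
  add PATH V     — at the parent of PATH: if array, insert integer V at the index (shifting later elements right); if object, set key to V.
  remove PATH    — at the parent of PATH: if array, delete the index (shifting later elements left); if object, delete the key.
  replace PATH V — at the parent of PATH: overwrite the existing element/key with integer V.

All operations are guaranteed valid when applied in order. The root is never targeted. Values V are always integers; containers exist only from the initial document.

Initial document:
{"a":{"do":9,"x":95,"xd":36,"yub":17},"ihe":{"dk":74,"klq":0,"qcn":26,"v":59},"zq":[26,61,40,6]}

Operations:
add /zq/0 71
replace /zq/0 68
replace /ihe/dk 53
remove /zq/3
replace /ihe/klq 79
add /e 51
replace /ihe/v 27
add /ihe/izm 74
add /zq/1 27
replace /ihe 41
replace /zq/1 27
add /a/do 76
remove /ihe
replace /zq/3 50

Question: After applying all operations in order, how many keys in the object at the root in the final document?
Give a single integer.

Answer: 3

Derivation:
After op 1 (add /zq/0 71): {"a":{"do":9,"x":95,"xd":36,"yub":17},"ihe":{"dk":74,"klq":0,"qcn":26,"v":59},"zq":[71,26,61,40,6]}
After op 2 (replace /zq/0 68): {"a":{"do":9,"x":95,"xd":36,"yub":17},"ihe":{"dk":74,"klq":0,"qcn":26,"v":59},"zq":[68,26,61,40,6]}
After op 3 (replace /ihe/dk 53): {"a":{"do":9,"x":95,"xd":36,"yub":17},"ihe":{"dk":53,"klq":0,"qcn":26,"v":59},"zq":[68,26,61,40,6]}
After op 4 (remove /zq/3): {"a":{"do":9,"x":95,"xd":36,"yub":17},"ihe":{"dk":53,"klq":0,"qcn":26,"v":59},"zq":[68,26,61,6]}
After op 5 (replace /ihe/klq 79): {"a":{"do":9,"x":95,"xd":36,"yub":17},"ihe":{"dk":53,"klq":79,"qcn":26,"v":59},"zq":[68,26,61,6]}
After op 6 (add /e 51): {"a":{"do":9,"x":95,"xd":36,"yub":17},"e":51,"ihe":{"dk":53,"klq":79,"qcn":26,"v":59},"zq":[68,26,61,6]}
After op 7 (replace /ihe/v 27): {"a":{"do":9,"x":95,"xd":36,"yub":17},"e":51,"ihe":{"dk":53,"klq":79,"qcn":26,"v":27},"zq":[68,26,61,6]}
After op 8 (add /ihe/izm 74): {"a":{"do":9,"x":95,"xd":36,"yub":17},"e":51,"ihe":{"dk":53,"izm":74,"klq":79,"qcn":26,"v":27},"zq":[68,26,61,6]}
After op 9 (add /zq/1 27): {"a":{"do":9,"x":95,"xd":36,"yub":17},"e":51,"ihe":{"dk":53,"izm":74,"klq":79,"qcn":26,"v":27},"zq":[68,27,26,61,6]}
After op 10 (replace /ihe 41): {"a":{"do":9,"x":95,"xd":36,"yub":17},"e":51,"ihe":41,"zq":[68,27,26,61,6]}
After op 11 (replace /zq/1 27): {"a":{"do":9,"x":95,"xd":36,"yub":17},"e":51,"ihe":41,"zq":[68,27,26,61,6]}
After op 12 (add /a/do 76): {"a":{"do":76,"x":95,"xd":36,"yub":17},"e":51,"ihe":41,"zq":[68,27,26,61,6]}
After op 13 (remove /ihe): {"a":{"do":76,"x":95,"xd":36,"yub":17},"e":51,"zq":[68,27,26,61,6]}
After op 14 (replace /zq/3 50): {"a":{"do":76,"x":95,"xd":36,"yub":17},"e":51,"zq":[68,27,26,50,6]}
Size at the root: 3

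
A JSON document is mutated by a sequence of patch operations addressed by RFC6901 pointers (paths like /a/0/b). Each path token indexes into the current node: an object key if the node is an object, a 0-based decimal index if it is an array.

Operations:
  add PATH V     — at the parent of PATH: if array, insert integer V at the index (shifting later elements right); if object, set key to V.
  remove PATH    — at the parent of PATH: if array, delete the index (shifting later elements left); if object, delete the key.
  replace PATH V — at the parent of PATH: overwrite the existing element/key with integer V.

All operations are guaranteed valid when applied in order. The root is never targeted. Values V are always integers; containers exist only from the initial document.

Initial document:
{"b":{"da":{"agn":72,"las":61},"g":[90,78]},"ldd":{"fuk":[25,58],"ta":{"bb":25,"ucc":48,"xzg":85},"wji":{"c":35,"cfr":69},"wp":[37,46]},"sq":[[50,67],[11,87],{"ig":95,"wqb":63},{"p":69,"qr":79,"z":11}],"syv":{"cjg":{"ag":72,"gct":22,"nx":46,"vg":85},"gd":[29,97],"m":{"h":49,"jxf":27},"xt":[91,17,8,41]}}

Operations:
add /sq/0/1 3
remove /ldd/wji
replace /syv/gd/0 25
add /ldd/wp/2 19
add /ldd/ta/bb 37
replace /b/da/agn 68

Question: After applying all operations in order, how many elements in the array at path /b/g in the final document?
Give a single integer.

After op 1 (add /sq/0/1 3): {"b":{"da":{"agn":72,"las":61},"g":[90,78]},"ldd":{"fuk":[25,58],"ta":{"bb":25,"ucc":48,"xzg":85},"wji":{"c":35,"cfr":69},"wp":[37,46]},"sq":[[50,3,67],[11,87],{"ig":95,"wqb":63},{"p":69,"qr":79,"z":11}],"syv":{"cjg":{"ag":72,"gct":22,"nx":46,"vg":85},"gd":[29,97],"m":{"h":49,"jxf":27},"xt":[91,17,8,41]}}
After op 2 (remove /ldd/wji): {"b":{"da":{"agn":72,"las":61},"g":[90,78]},"ldd":{"fuk":[25,58],"ta":{"bb":25,"ucc":48,"xzg":85},"wp":[37,46]},"sq":[[50,3,67],[11,87],{"ig":95,"wqb":63},{"p":69,"qr":79,"z":11}],"syv":{"cjg":{"ag":72,"gct":22,"nx":46,"vg":85},"gd":[29,97],"m":{"h":49,"jxf":27},"xt":[91,17,8,41]}}
After op 3 (replace /syv/gd/0 25): {"b":{"da":{"agn":72,"las":61},"g":[90,78]},"ldd":{"fuk":[25,58],"ta":{"bb":25,"ucc":48,"xzg":85},"wp":[37,46]},"sq":[[50,3,67],[11,87],{"ig":95,"wqb":63},{"p":69,"qr":79,"z":11}],"syv":{"cjg":{"ag":72,"gct":22,"nx":46,"vg":85},"gd":[25,97],"m":{"h":49,"jxf":27},"xt":[91,17,8,41]}}
After op 4 (add /ldd/wp/2 19): {"b":{"da":{"agn":72,"las":61},"g":[90,78]},"ldd":{"fuk":[25,58],"ta":{"bb":25,"ucc":48,"xzg":85},"wp":[37,46,19]},"sq":[[50,3,67],[11,87],{"ig":95,"wqb":63},{"p":69,"qr":79,"z":11}],"syv":{"cjg":{"ag":72,"gct":22,"nx":46,"vg":85},"gd":[25,97],"m":{"h":49,"jxf":27},"xt":[91,17,8,41]}}
After op 5 (add /ldd/ta/bb 37): {"b":{"da":{"agn":72,"las":61},"g":[90,78]},"ldd":{"fuk":[25,58],"ta":{"bb":37,"ucc":48,"xzg":85},"wp":[37,46,19]},"sq":[[50,3,67],[11,87],{"ig":95,"wqb":63},{"p":69,"qr":79,"z":11}],"syv":{"cjg":{"ag":72,"gct":22,"nx":46,"vg":85},"gd":[25,97],"m":{"h":49,"jxf":27},"xt":[91,17,8,41]}}
After op 6 (replace /b/da/agn 68): {"b":{"da":{"agn":68,"las":61},"g":[90,78]},"ldd":{"fuk":[25,58],"ta":{"bb":37,"ucc":48,"xzg":85},"wp":[37,46,19]},"sq":[[50,3,67],[11,87],{"ig":95,"wqb":63},{"p":69,"qr":79,"z":11}],"syv":{"cjg":{"ag":72,"gct":22,"nx":46,"vg":85},"gd":[25,97],"m":{"h":49,"jxf":27},"xt":[91,17,8,41]}}
Size at path /b/g: 2

Answer: 2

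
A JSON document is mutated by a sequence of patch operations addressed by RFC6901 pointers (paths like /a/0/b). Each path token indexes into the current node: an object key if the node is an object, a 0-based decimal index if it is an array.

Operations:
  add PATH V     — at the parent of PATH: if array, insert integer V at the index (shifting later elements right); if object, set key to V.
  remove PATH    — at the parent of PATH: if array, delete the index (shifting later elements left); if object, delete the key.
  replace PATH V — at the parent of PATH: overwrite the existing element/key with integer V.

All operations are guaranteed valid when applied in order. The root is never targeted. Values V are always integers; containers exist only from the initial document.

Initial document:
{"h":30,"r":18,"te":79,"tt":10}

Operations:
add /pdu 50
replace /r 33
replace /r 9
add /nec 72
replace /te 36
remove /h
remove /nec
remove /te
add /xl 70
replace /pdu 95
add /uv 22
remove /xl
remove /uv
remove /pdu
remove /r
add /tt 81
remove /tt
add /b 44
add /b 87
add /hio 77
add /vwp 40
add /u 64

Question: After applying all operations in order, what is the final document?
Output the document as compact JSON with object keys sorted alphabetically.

Answer: {"b":87,"hio":77,"u":64,"vwp":40}

Derivation:
After op 1 (add /pdu 50): {"h":30,"pdu":50,"r":18,"te":79,"tt":10}
After op 2 (replace /r 33): {"h":30,"pdu":50,"r":33,"te":79,"tt":10}
After op 3 (replace /r 9): {"h":30,"pdu":50,"r":9,"te":79,"tt":10}
After op 4 (add /nec 72): {"h":30,"nec":72,"pdu":50,"r":9,"te":79,"tt":10}
After op 5 (replace /te 36): {"h":30,"nec":72,"pdu":50,"r":9,"te":36,"tt":10}
After op 6 (remove /h): {"nec":72,"pdu":50,"r":9,"te":36,"tt":10}
After op 7 (remove /nec): {"pdu":50,"r":9,"te":36,"tt":10}
After op 8 (remove /te): {"pdu":50,"r":9,"tt":10}
After op 9 (add /xl 70): {"pdu":50,"r":9,"tt":10,"xl":70}
After op 10 (replace /pdu 95): {"pdu":95,"r":9,"tt":10,"xl":70}
After op 11 (add /uv 22): {"pdu":95,"r":9,"tt":10,"uv":22,"xl":70}
After op 12 (remove /xl): {"pdu":95,"r":9,"tt":10,"uv":22}
After op 13 (remove /uv): {"pdu":95,"r":9,"tt":10}
After op 14 (remove /pdu): {"r":9,"tt":10}
After op 15 (remove /r): {"tt":10}
After op 16 (add /tt 81): {"tt":81}
After op 17 (remove /tt): {}
After op 18 (add /b 44): {"b":44}
After op 19 (add /b 87): {"b":87}
After op 20 (add /hio 77): {"b":87,"hio":77}
After op 21 (add /vwp 40): {"b":87,"hio":77,"vwp":40}
After op 22 (add /u 64): {"b":87,"hio":77,"u":64,"vwp":40}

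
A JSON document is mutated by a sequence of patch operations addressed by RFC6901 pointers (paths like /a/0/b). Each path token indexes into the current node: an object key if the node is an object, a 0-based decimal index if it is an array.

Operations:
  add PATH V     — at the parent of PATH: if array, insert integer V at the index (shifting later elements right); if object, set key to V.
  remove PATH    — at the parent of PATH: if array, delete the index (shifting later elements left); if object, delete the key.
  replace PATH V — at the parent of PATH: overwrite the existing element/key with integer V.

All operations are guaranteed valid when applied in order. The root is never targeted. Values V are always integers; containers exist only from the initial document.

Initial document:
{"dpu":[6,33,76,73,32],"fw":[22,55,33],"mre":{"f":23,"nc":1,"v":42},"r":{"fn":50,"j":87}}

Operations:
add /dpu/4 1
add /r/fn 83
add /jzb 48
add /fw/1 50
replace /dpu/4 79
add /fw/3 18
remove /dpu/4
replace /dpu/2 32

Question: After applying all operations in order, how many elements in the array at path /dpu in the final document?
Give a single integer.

After op 1 (add /dpu/4 1): {"dpu":[6,33,76,73,1,32],"fw":[22,55,33],"mre":{"f":23,"nc":1,"v":42},"r":{"fn":50,"j":87}}
After op 2 (add /r/fn 83): {"dpu":[6,33,76,73,1,32],"fw":[22,55,33],"mre":{"f":23,"nc":1,"v":42},"r":{"fn":83,"j":87}}
After op 3 (add /jzb 48): {"dpu":[6,33,76,73,1,32],"fw":[22,55,33],"jzb":48,"mre":{"f":23,"nc":1,"v":42},"r":{"fn":83,"j":87}}
After op 4 (add /fw/1 50): {"dpu":[6,33,76,73,1,32],"fw":[22,50,55,33],"jzb":48,"mre":{"f":23,"nc":1,"v":42},"r":{"fn":83,"j":87}}
After op 5 (replace /dpu/4 79): {"dpu":[6,33,76,73,79,32],"fw":[22,50,55,33],"jzb":48,"mre":{"f":23,"nc":1,"v":42},"r":{"fn":83,"j":87}}
After op 6 (add /fw/3 18): {"dpu":[6,33,76,73,79,32],"fw":[22,50,55,18,33],"jzb":48,"mre":{"f":23,"nc":1,"v":42},"r":{"fn":83,"j":87}}
After op 7 (remove /dpu/4): {"dpu":[6,33,76,73,32],"fw":[22,50,55,18,33],"jzb":48,"mre":{"f":23,"nc":1,"v":42},"r":{"fn":83,"j":87}}
After op 8 (replace /dpu/2 32): {"dpu":[6,33,32,73,32],"fw":[22,50,55,18,33],"jzb":48,"mre":{"f":23,"nc":1,"v":42},"r":{"fn":83,"j":87}}
Size at path /dpu: 5

Answer: 5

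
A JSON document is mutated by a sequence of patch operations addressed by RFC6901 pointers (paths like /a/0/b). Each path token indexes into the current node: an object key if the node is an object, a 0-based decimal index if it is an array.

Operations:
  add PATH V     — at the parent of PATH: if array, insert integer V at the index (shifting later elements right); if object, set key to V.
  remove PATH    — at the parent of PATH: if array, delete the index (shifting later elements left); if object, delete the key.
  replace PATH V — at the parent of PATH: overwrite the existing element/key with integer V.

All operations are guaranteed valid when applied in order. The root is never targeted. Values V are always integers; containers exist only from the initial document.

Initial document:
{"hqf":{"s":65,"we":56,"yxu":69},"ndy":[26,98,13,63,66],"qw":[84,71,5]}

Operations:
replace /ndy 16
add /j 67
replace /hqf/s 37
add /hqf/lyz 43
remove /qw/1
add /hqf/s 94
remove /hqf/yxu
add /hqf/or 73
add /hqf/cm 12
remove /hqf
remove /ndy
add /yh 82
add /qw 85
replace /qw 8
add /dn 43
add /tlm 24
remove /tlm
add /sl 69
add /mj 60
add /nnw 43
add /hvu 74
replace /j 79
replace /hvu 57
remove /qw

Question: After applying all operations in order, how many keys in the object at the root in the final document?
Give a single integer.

Answer: 7

Derivation:
After op 1 (replace /ndy 16): {"hqf":{"s":65,"we":56,"yxu":69},"ndy":16,"qw":[84,71,5]}
After op 2 (add /j 67): {"hqf":{"s":65,"we":56,"yxu":69},"j":67,"ndy":16,"qw":[84,71,5]}
After op 3 (replace /hqf/s 37): {"hqf":{"s":37,"we":56,"yxu":69},"j":67,"ndy":16,"qw":[84,71,5]}
After op 4 (add /hqf/lyz 43): {"hqf":{"lyz":43,"s":37,"we":56,"yxu":69},"j":67,"ndy":16,"qw":[84,71,5]}
After op 5 (remove /qw/1): {"hqf":{"lyz":43,"s":37,"we":56,"yxu":69},"j":67,"ndy":16,"qw":[84,5]}
After op 6 (add /hqf/s 94): {"hqf":{"lyz":43,"s":94,"we":56,"yxu":69},"j":67,"ndy":16,"qw":[84,5]}
After op 7 (remove /hqf/yxu): {"hqf":{"lyz":43,"s":94,"we":56},"j":67,"ndy":16,"qw":[84,5]}
After op 8 (add /hqf/or 73): {"hqf":{"lyz":43,"or":73,"s":94,"we":56},"j":67,"ndy":16,"qw":[84,5]}
After op 9 (add /hqf/cm 12): {"hqf":{"cm":12,"lyz":43,"or":73,"s":94,"we":56},"j":67,"ndy":16,"qw":[84,5]}
After op 10 (remove /hqf): {"j":67,"ndy":16,"qw":[84,5]}
After op 11 (remove /ndy): {"j":67,"qw":[84,5]}
After op 12 (add /yh 82): {"j":67,"qw":[84,5],"yh":82}
After op 13 (add /qw 85): {"j":67,"qw":85,"yh":82}
After op 14 (replace /qw 8): {"j":67,"qw":8,"yh":82}
After op 15 (add /dn 43): {"dn":43,"j":67,"qw":8,"yh":82}
After op 16 (add /tlm 24): {"dn":43,"j":67,"qw":8,"tlm":24,"yh":82}
After op 17 (remove /tlm): {"dn":43,"j":67,"qw":8,"yh":82}
After op 18 (add /sl 69): {"dn":43,"j":67,"qw":8,"sl":69,"yh":82}
After op 19 (add /mj 60): {"dn":43,"j":67,"mj":60,"qw":8,"sl":69,"yh":82}
After op 20 (add /nnw 43): {"dn":43,"j":67,"mj":60,"nnw":43,"qw":8,"sl":69,"yh":82}
After op 21 (add /hvu 74): {"dn":43,"hvu":74,"j":67,"mj":60,"nnw":43,"qw":8,"sl":69,"yh":82}
After op 22 (replace /j 79): {"dn":43,"hvu":74,"j":79,"mj":60,"nnw":43,"qw":8,"sl":69,"yh":82}
After op 23 (replace /hvu 57): {"dn":43,"hvu":57,"j":79,"mj":60,"nnw":43,"qw":8,"sl":69,"yh":82}
After op 24 (remove /qw): {"dn":43,"hvu":57,"j":79,"mj":60,"nnw":43,"sl":69,"yh":82}
Size at the root: 7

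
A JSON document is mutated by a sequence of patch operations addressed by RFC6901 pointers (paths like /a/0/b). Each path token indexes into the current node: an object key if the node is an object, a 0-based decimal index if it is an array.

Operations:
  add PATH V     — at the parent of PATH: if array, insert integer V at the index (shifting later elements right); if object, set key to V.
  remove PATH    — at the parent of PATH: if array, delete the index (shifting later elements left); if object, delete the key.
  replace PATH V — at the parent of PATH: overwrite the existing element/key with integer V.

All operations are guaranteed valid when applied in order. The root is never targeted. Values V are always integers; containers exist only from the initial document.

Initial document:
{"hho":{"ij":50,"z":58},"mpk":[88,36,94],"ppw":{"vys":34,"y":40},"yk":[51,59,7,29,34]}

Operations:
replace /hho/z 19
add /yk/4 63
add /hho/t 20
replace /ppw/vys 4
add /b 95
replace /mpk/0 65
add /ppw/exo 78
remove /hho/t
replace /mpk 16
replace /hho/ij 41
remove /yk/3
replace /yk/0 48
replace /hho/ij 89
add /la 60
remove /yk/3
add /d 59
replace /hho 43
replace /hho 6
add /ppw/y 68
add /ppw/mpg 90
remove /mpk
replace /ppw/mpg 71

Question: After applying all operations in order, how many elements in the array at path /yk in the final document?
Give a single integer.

After op 1 (replace /hho/z 19): {"hho":{"ij":50,"z":19},"mpk":[88,36,94],"ppw":{"vys":34,"y":40},"yk":[51,59,7,29,34]}
After op 2 (add /yk/4 63): {"hho":{"ij":50,"z":19},"mpk":[88,36,94],"ppw":{"vys":34,"y":40},"yk":[51,59,7,29,63,34]}
After op 3 (add /hho/t 20): {"hho":{"ij":50,"t":20,"z":19},"mpk":[88,36,94],"ppw":{"vys":34,"y":40},"yk":[51,59,7,29,63,34]}
After op 4 (replace /ppw/vys 4): {"hho":{"ij":50,"t":20,"z":19},"mpk":[88,36,94],"ppw":{"vys":4,"y":40},"yk":[51,59,7,29,63,34]}
After op 5 (add /b 95): {"b":95,"hho":{"ij":50,"t":20,"z":19},"mpk":[88,36,94],"ppw":{"vys":4,"y":40},"yk":[51,59,7,29,63,34]}
After op 6 (replace /mpk/0 65): {"b":95,"hho":{"ij":50,"t":20,"z":19},"mpk":[65,36,94],"ppw":{"vys":4,"y":40},"yk":[51,59,7,29,63,34]}
After op 7 (add /ppw/exo 78): {"b":95,"hho":{"ij":50,"t":20,"z":19},"mpk":[65,36,94],"ppw":{"exo":78,"vys":4,"y":40},"yk":[51,59,7,29,63,34]}
After op 8 (remove /hho/t): {"b":95,"hho":{"ij":50,"z":19},"mpk":[65,36,94],"ppw":{"exo":78,"vys":4,"y":40},"yk":[51,59,7,29,63,34]}
After op 9 (replace /mpk 16): {"b":95,"hho":{"ij":50,"z":19},"mpk":16,"ppw":{"exo":78,"vys":4,"y":40},"yk":[51,59,7,29,63,34]}
After op 10 (replace /hho/ij 41): {"b":95,"hho":{"ij":41,"z":19},"mpk":16,"ppw":{"exo":78,"vys":4,"y":40},"yk":[51,59,7,29,63,34]}
After op 11 (remove /yk/3): {"b":95,"hho":{"ij":41,"z":19},"mpk":16,"ppw":{"exo":78,"vys":4,"y":40},"yk":[51,59,7,63,34]}
After op 12 (replace /yk/0 48): {"b":95,"hho":{"ij":41,"z":19},"mpk":16,"ppw":{"exo":78,"vys":4,"y":40},"yk":[48,59,7,63,34]}
After op 13 (replace /hho/ij 89): {"b":95,"hho":{"ij":89,"z":19},"mpk":16,"ppw":{"exo":78,"vys":4,"y":40},"yk":[48,59,7,63,34]}
After op 14 (add /la 60): {"b":95,"hho":{"ij":89,"z":19},"la":60,"mpk":16,"ppw":{"exo":78,"vys":4,"y":40},"yk":[48,59,7,63,34]}
After op 15 (remove /yk/3): {"b":95,"hho":{"ij":89,"z":19},"la":60,"mpk":16,"ppw":{"exo":78,"vys":4,"y":40},"yk":[48,59,7,34]}
After op 16 (add /d 59): {"b":95,"d":59,"hho":{"ij":89,"z":19},"la":60,"mpk":16,"ppw":{"exo":78,"vys":4,"y":40},"yk":[48,59,7,34]}
After op 17 (replace /hho 43): {"b":95,"d":59,"hho":43,"la":60,"mpk":16,"ppw":{"exo":78,"vys":4,"y":40},"yk":[48,59,7,34]}
After op 18 (replace /hho 6): {"b":95,"d":59,"hho":6,"la":60,"mpk":16,"ppw":{"exo":78,"vys":4,"y":40},"yk":[48,59,7,34]}
After op 19 (add /ppw/y 68): {"b":95,"d":59,"hho":6,"la":60,"mpk":16,"ppw":{"exo":78,"vys":4,"y":68},"yk":[48,59,7,34]}
After op 20 (add /ppw/mpg 90): {"b":95,"d":59,"hho":6,"la":60,"mpk":16,"ppw":{"exo":78,"mpg":90,"vys":4,"y":68},"yk":[48,59,7,34]}
After op 21 (remove /mpk): {"b":95,"d":59,"hho":6,"la":60,"ppw":{"exo":78,"mpg":90,"vys":4,"y":68},"yk":[48,59,7,34]}
After op 22 (replace /ppw/mpg 71): {"b":95,"d":59,"hho":6,"la":60,"ppw":{"exo":78,"mpg":71,"vys":4,"y":68},"yk":[48,59,7,34]}
Size at path /yk: 4

Answer: 4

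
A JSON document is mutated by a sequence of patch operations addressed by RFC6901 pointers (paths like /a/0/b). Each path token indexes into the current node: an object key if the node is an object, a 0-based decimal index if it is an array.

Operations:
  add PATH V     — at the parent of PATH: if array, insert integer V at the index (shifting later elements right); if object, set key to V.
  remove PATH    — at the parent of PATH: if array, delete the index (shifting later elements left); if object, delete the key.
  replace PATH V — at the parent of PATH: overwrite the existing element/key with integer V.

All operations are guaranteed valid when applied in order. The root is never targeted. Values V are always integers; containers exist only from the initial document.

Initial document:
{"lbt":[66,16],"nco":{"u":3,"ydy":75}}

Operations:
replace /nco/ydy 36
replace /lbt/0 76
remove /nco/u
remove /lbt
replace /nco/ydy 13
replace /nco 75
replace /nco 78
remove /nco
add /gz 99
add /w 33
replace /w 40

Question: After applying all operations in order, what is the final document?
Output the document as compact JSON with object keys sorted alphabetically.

Answer: {"gz":99,"w":40}

Derivation:
After op 1 (replace /nco/ydy 36): {"lbt":[66,16],"nco":{"u":3,"ydy":36}}
After op 2 (replace /lbt/0 76): {"lbt":[76,16],"nco":{"u":3,"ydy":36}}
After op 3 (remove /nco/u): {"lbt":[76,16],"nco":{"ydy":36}}
After op 4 (remove /lbt): {"nco":{"ydy":36}}
After op 5 (replace /nco/ydy 13): {"nco":{"ydy":13}}
After op 6 (replace /nco 75): {"nco":75}
After op 7 (replace /nco 78): {"nco":78}
After op 8 (remove /nco): {}
After op 9 (add /gz 99): {"gz":99}
After op 10 (add /w 33): {"gz":99,"w":33}
After op 11 (replace /w 40): {"gz":99,"w":40}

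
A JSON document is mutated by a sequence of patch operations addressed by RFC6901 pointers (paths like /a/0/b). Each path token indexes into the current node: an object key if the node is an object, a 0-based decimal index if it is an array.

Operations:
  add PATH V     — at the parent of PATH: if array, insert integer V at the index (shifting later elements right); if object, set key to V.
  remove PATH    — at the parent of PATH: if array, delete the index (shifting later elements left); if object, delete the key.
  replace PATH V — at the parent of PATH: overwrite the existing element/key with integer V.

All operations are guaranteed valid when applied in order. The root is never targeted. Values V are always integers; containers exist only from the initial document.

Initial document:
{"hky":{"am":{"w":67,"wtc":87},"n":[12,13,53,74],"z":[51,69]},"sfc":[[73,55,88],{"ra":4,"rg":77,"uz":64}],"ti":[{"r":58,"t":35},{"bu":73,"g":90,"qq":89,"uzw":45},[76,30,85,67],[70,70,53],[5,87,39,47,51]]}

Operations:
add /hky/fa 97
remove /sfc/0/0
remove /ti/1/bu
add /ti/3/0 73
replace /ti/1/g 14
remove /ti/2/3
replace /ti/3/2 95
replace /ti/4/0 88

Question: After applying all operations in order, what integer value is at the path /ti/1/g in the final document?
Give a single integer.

Answer: 14

Derivation:
After op 1 (add /hky/fa 97): {"hky":{"am":{"w":67,"wtc":87},"fa":97,"n":[12,13,53,74],"z":[51,69]},"sfc":[[73,55,88],{"ra":4,"rg":77,"uz":64}],"ti":[{"r":58,"t":35},{"bu":73,"g":90,"qq":89,"uzw":45},[76,30,85,67],[70,70,53],[5,87,39,47,51]]}
After op 2 (remove /sfc/0/0): {"hky":{"am":{"w":67,"wtc":87},"fa":97,"n":[12,13,53,74],"z":[51,69]},"sfc":[[55,88],{"ra":4,"rg":77,"uz":64}],"ti":[{"r":58,"t":35},{"bu":73,"g":90,"qq":89,"uzw":45},[76,30,85,67],[70,70,53],[5,87,39,47,51]]}
After op 3 (remove /ti/1/bu): {"hky":{"am":{"w":67,"wtc":87},"fa":97,"n":[12,13,53,74],"z":[51,69]},"sfc":[[55,88],{"ra":4,"rg":77,"uz":64}],"ti":[{"r":58,"t":35},{"g":90,"qq":89,"uzw":45},[76,30,85,67],[70,70,53],[5,87,39,47,51]]}
After op 4 (add /ti/3/0 73): {"hky":{"am":{"w":67,"wtc":87},"fa":97,"n":[12,13,53,74],"z":[51,69]},"sfc":[[55,88],{"ra":4,"rg":77,"uz":64}],"ti":[{"r":58,"t":35},{"g":90,"qq":89,"uzw":45},[76,30,85,67],[73,70,70,53],[5,87,39,47,51]]}
After op 5 (replace /ti/1/g 14): {"hky":{"am":{"w":67,"wtc":87},"fa":97,"n":[12,13,53,74],"z":[51,69]},"sfc":[[55,88],{"ra":4,"rg":77,"uz":64}],"ti":[{"r":58,"t":35},{"g":14,"qq":89,"uzw":45},[76,30,85,67],[73,70,70,53],[5,87,39,47,51]]}
After op 6 (remove /ti/2/3): {"hky":{"am":{"w":67,"wtc":87},"fa":97,"n":[12,13,53,74],"z":[51,69]},"sfc":[[55,88],{"ra":4,"rg":77,"uz":64}],"ti":[{"r":58,"t":35},{"g":14,"qq":89,"uzw":45},[76,30,85],[73,70,70,53],[5,87,39,47,51]]}
After op 7 (replace /ti/3/2 95): {"hky":{"am":{"w":67,"wtc":87},"fa":97,"n":[12,13,53,74],"z":[51,69]},"sfc":[[55,88],{"ra":4,"rg":77,"uz":64}],"ti":[{"r":58,"t":35},{"g":14,"qq":89,"uzw":45},[76,30,85],[73,70,95,53],[5,87,39,47,51]]}
After op 8 (replace /ti/4/0 88): {"hky":{"am":{"w":67,"wtc":87},"fa":97,"n":[12,13,53,74],"z":[51,69]},"sfc":[[55,88],{"ra":4,"rg":77,"uz":64}],"ti":[{"r":58,"t":35},{"g":14,"qq":89,"uzw":45},[76,30,85],[73,70,95,53],[88,87,39,47,51]]}
Value at /ti/1/g: 14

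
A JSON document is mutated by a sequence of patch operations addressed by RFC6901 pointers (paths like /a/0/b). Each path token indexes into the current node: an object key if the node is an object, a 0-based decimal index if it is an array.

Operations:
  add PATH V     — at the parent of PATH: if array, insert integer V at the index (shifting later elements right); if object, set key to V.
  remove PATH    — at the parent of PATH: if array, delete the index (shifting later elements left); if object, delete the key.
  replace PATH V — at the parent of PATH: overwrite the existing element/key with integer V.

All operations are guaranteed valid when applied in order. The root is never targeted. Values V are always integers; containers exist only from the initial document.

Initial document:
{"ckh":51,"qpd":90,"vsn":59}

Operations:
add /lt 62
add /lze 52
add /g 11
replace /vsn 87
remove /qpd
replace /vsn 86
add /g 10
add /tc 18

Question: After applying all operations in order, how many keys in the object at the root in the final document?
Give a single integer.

Answer: 6

Derivation:
After op 1 (add /lt 62): {"ckh":51,"lt":62,"qpd":90,"vsn":59}
After op 2 (add /lze 52): {"ckh":51,"lt":62,"lze":52,"qpd":90,"vsn":59}
After op 3 (add /g 11): {"ckh":51,"g":11,"lt":62,"lze":52,"qpd":90,"vsn":59}
After op 4 (replace /vsn 87): {"ckh":51,"g":11,"lt":62,"lze":52,"qpd":90,"vsn":87}
After op 5 (remove /qpd): {"ckh":51,"g":11,"lt":62,"lze":52,"vsn":87}
After op 6 (replace /vsn 86): {"ckh":51,"g":11,"lt":62,"lze":52,"vsn":86}
After op 7 (add /g 10): {"ckh":51,"g":10,"lt":62,"lze":52,"vsn":86}
After op 8 (add /tc 18): {"ckh":51,"g":10,"lt":62,"lze":52,"tc":18,"vsn":86}
Size at the root: 6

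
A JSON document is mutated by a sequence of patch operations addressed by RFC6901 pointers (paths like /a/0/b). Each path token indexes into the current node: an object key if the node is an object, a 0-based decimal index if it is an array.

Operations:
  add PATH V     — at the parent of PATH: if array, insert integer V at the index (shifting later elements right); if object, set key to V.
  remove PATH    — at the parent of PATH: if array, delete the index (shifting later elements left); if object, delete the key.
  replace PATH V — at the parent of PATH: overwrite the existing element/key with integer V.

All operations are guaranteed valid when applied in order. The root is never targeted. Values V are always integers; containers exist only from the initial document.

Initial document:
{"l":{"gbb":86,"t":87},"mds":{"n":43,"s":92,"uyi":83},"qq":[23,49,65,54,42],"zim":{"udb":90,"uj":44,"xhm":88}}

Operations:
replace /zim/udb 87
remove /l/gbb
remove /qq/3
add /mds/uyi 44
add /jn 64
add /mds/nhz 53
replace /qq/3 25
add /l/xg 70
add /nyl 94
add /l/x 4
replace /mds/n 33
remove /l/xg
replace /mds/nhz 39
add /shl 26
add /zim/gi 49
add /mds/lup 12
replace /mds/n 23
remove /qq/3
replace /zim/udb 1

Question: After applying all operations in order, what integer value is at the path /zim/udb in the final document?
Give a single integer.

Answer: 1

Derivation:
After op 1 (replace /zim/udb 87): {"l":{"gbb":86,"t":87},"mds":{"n":43,"s":92,"uyi":83},"qq":[23,49,65,54,42],"zim":{"udb":87,"uj":44,"xhm":88}}
After op 2 (remove /l/gbb): {"l":{"t":87},"mds":{"n":43,"s":92,"uyi":83},"qq":[23,49,65,54,42],"zim":{"udb":87,"uj":44,"xhm":88}}
After op 3 (remove /qq/3): {"l":{"t":87},"mds":{"n":43,"s":92,"uyi":83},"qq":[23,49,65,42],"zim":{"udb":87,"uj":44,"xhm":88}}
After op 4 (add /mds/uyi 44): {"l":{"t":87},"mds":{"n":43,"s":92,"uyi":44},"qq":[23,49,65,42],"zim":{"udb":87,"uj":44,"xhm":88}}
After op 5 (add /jn 64): {"jn":64,"l":{"t":87},"mds":{"n":43,"s":92,"uyi":44},"qq":[23,49,65,42],"zim":{"udb":87,"uj":44,"xhm":88}}
After op 6 (add /mds/nhz 53): {"jn":64,"l":{"t":87},"mds":{"n":43,"nhz":53,"s":92,"uyi":44},"qq":[23,49,65,42],"zim":{"udb":87,"uj":44,"xhm":88}}
After op 7 (replace /qq/3 25): {"jn":64,"l":{"t":87},"mds":{"n":43,"nhz":53,"s":92,"uyi":44},"qq":[23,49,65,25],"zim":{"udb":87,"uj":44,"xhm":88}}
After op 8 (add /l/xg 70): {"jn":64,"l":{"t":87,"xg":70},"mds":{"n":43,"nhz":53,"s":92,"uyi":44},"qq":[23,49,65,25],"zim":{"udb":87,"uj":44,"xhm":88}}
After op 9 (add /nyl 94): {"jn":64,"l":{"t":87,"xg":70},"mds":{"n":43,"nhz":53,"s":92,"uyi":44},"nyl":94,"qq":[23,49,65,25],"zim":{"udb":87,"uj":44,"xhm":88}}
After op 10 (add /l/x 4): {"jn":64,"l":{"t":87,"x":4,"xg":70},"mds":{"n":43,"nhz":53,"s":92,"uyi":44},"nyl":94,"qq":[23,49,65,25],"zim":{"udb":87,"uj":44,"xhm":88}}
After op 11 (replace /mds/n 33): {"jn":64,"l":{"t":87,"x":4,"xg":70},"mds":{"n":33,"nhz":53,"s":92,"uyi":44},"nyl":94,"qq":[23,49,65,25],"zim":{"udb":87,"uj":44,"xhm":88}}
After op 12 (remove /l/xg): {"jn":64,"l":{"t":87,"x":4},"mds":{"n":33,"nhz":53,"s":92,"uyi":44},"nyl":94,"qq":[23,49,65,25],"zim":{"udb":87,"uj":44,"xhm":88}}
After op 13 (replace /mds/nhz 39): {"jn":64,"l":{"t":87,"x":4},"mds":{"n":33,"nhz":39,"s":92,"uyi":44},"nyl":94,"qq":[23,49,65,25],"zim":{"udb":87,"uj":44,"xhm":88}}
After op 14 (add /shl 26): {"jn":64,"l":{"t":87,"x":4},"mds":{"n":33,"nhz":39,"s":92,"uyi":44},"nyl":94,"qq":[23,49,65,25],"shl":26,"zim":{"udb":87,"uj":44,"xhm":88}}
After op 15 (add /zim/gi 49): {"jn":64,"l":{"t":87,"x":4},"mds":{"n":33,"nhz":39,"s":92,"uyi":44},"nyl":94,"qq":[23,49,65,25],"shl":26,"zim":{"gi":49,"udb":87,"uj":44,"xhm":88}}
After op 16 (add /mds/lup 12): {"jn":64,"l":{"t":87,"x":4},"mds":{"lup":12,"n":33,"nhz":39,"s":92,"uyi":44},"nyl":94,"qq":[23,49,65,25],"shl":26,"zim":{"gi":49,"udb":87,"uj":44,"xhm":88}}
After op 17 (replace /mds/n 23): {"jn":64,"l":{"t":87,"x":4},"mds":{"lup":12,"n":23,"nhz":39,"s":92,"uyi":44},"nyl":94,"qq":[23,49,65,25],"shl":26,"zim":{"gi":49,"udb":87,"uj":44,"xhm":88}}
After op 18 (remove /qq/3): {"jn":64,"l":{"t":87,"x":4},"mds":{"lup":12,"n":23,"nhz":39,"s":92,"uyi":44},"nyl":94,"qq":[23,49,65],"shl":26,"zim":{"gi":49,"udb":87,"uj":44,"xhm":88}}
After op 19 (replace /zim/udb 1): {"jn":64,"l":{"t":87,"x":4},"mds":{"lup":12,"n":23,"nhz":39,"s":92,"uyi":44},"nyl":94,"qq":[23,49,65],"shl":26,"zim":{"gi":49,"udb":1,"uj":44,"xhm":88}}
Value at /zim/udb: 1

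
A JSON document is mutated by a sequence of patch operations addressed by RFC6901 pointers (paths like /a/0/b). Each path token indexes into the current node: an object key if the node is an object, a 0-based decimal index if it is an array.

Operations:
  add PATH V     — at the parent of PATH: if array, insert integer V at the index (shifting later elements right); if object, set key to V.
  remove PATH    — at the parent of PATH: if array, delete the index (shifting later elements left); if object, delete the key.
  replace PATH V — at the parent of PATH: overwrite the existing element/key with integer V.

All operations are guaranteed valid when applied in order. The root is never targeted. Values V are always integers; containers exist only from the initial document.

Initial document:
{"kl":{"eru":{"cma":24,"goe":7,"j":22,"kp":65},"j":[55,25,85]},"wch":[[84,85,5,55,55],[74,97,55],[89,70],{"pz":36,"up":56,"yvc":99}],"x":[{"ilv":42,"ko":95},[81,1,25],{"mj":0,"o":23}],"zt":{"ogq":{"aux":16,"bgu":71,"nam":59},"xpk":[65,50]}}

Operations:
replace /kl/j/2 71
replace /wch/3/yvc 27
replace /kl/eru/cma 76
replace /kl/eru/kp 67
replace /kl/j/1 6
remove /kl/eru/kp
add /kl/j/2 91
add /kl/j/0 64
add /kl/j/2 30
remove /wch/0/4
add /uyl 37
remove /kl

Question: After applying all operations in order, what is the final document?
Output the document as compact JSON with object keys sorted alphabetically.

Answer: {"uyl":37,"wch":[[84,85,5,55],[74,97,55],[89,70],{"pz":36,"up":56,"yvc":27}],"x":[{"ilv":42,"ko":95},[81,1,25],{"mj":0,"o":23}],"zt":{"ogq":{"aux":16,"bgu":71,"nam":59},"xpk":[65,50]}}

Derivation:
After op 1 (replace /kl/j/2 71): {"kl":{"eru":{"cma":24,"goe":7,"j":22,"kp":65},"j":[55,25,71]},"wch":[[84,85,5,55,55],[74,97,55],[89,70],{"pz":36,"up":56,"yvc":99}],"x":[{"ilv":42,"ko":95},[81,1,25],{"mj":0,"o":23}],"zt":{"ogq":{"aux":16,"bgu":71,"nam":59},"xpk":[65,50]}}
After op 2 (replace /wch/3/yvc 27): {"kl":{"eru":{"cma":24,"goe":7,"j":22,"kp":65},"j":[55,25,71]},"wch":[[84,85,5,55,55],[74,97,55],[89,70],{"pz":36,"up":56,"yvc":27}],"x":[{"ilv":42,"ko":95},[81,1,25],{"mj":0,"o":23}],"zt":{"ogq":{"aux":16,"bgu":71,"nam":59},"xpk":[65,50]}}
After op 3 (replace /kl/eru/cma 76): {"kl":{"eru":{"cma":76,"goe":7,"j":22,"kp":65},"j":[55,25,71]},"wch":[[84,85,5,55,55],[74,97,55],[89,70],{"pz":36,"up":56,"yvc":27}],"x":[{"ilv":42,"ko":95},[81,1,25],{"mj":0,"o":23}],"zt":{"ogq":{"aux":16,"bgu":71,"nam":59},"xpk":[65,50]}}
After op 4 (replace /kl/eru/kp 67): {"kl":{"eru":{"cma":76,"goe":7,"j":22,"kp":67},"j":[55,25,71]},"wch":[[84,85,5,55,55],[74,97,55],[89,70],{"pz":36,"up":56,"yvc":27}],"x":[{"ilv":42,"ko":95},[81,1,25],{"mj":0,"o":23}],"zt":{"ogq":{"aux":16,"bgu":71,"nam":59},"xpk":[65,50]}}
After op 5 (replace /kl/j/1 6): {"kl":{"eru":{"cma":76,"goe":7,"j":22,"kp":67},"j":[55,6,71]},"wch":[[84,85,5,55,55],[74,97,55],[89,70],{"pz":36,"up":56,"yvc":27}],"x":[{"ilv":42,"ko":95},[81,1,25],{"mj":0,"o":23}],"zt":{"ogq":{"aux":16,"bgu":71,"nam":59},"xpk":[65,50]}}
After op 6 (remove /kl/eru/kp): {"kl":{"eru":{"cma":76,"goe":7,"j":22},"j":[55,6,71]},"wch":[[84,85,5,55,55],[74,97,55],[89,70],{"pz":36,"up":56,"yvc":27}],"x":[{"ilv":42,"ko":95},[81,1,25],{"mj":0,"o":23}],"zt":{"ogq":{"aux":16,"bgu":71,"nam":59},"xpk":[65,50]}}
After op 7 (add /kl/j/2 91): {"kl":{"eru":{"cma":76,"goe":7,"j":22},"j":[55,6,91,71]},"wch":[[84,85,5,55,55],[74,97,55],[89,70],{"pz":36,"up":56,"yvc":27}],"x":[{"ilv":42,"ko":95},[81,1,25],{"mj":0,"o":23}],"zt":{"ogq":{"aux":16,"bgu":71,"nam":59},"xpk":[65,50]}}
After op 8 (add /kl/j/0 64): {"kl":{"eru":{"cma":76,"goe":7,"j":22},"j":[64,55,6,91,71]},"wch":[[84,85,5,55,55],[74,97,55],[89,70],{"pz":36,"up":56,"yvc":27}],"x":[{"ilv":42,"ko":95},[81,1,25],{"mj":0,"o":23}],"zt":{"ogq":{"aux":16,"bgu":71,"nam":59},"xpk":[65,50]}}
After op 9 (add /kl/j/2 30): {"kl":{"eru":{"cma":76,"goe":7,"j":22},"j":[64,55,30,6,91,71]},"wch":[[84,85,5,55,55],[74,97,55],[89,70],{"pz":36,"up":56,"yvc":27}],"x":[{"ilv":42,"ko":95},[81,1,25],{"mj":0,"o":23}],"zt":{"ogq":{"aux":16,"bgu":71,"nam":59},"xpk":[65,50]}}
After op 10 (remove /wch/0/4): {"kl":{"eru":{"cma":76,"goe":7,"j":22},"j":[64,55,30,6,91,71]},"wch":[[84,85,5,55],[74,97,55],[89,70],{"pz":36,"up":56,"yvc":27}],"x":[{"ilv":42,"ko":95},[81,1,25],{"mj":0,"o":23}],"zt":{"ogq":{"aux":16,"bgu":71,"nam":59},"xpk":[65,50]}}
After op 11 (add /uyl 37): {"kl":{"eru":{"cma":76,"goe":7,"j":22},"j":[64,55,30,6,91,71]},"uyl":37,"wch":[[84,85,5,55],[74,97,55],[89,70],{"pz":36,"up":56,"yvc":27}],"x":[{"ilv":42,"ko":95},[81,1,25],{"mj":0,"o":23}],"zt":{"ogq":{"aux":16,"bgu":71,"nam":59},"xpk":[65,50]}}
After op 12 (remove /kl): {"uyl":37,"wch":[[84,85,5,55],[74,97,55],[89,70],{"pz":36,"up":56,"yvc":27}],"x":[{"ilv":42,"ko":95},[81,1,25],{"mj":0,"o":23}],"zt":{"ogq":{"aux":16,"bgu":71,"nam":59},"xpk":[65,50]}}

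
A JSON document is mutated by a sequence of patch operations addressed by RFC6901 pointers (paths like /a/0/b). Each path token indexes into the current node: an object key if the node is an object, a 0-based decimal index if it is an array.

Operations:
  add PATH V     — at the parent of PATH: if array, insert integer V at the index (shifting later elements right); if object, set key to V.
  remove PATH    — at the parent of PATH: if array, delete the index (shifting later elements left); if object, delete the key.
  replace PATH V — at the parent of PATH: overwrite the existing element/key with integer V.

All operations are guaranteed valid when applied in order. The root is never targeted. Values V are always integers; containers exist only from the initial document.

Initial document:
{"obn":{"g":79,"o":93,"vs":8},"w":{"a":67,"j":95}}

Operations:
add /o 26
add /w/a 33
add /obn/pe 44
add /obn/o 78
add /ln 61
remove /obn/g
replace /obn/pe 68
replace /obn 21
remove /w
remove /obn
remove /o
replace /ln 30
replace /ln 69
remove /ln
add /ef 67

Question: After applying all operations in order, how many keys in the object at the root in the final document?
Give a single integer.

Answer: 1

Derivation:
After op 1 (add /o 26): {"o":26,"obn":{"g":79,"o":93,"vs":8},"w":{"a":67,"j":95}}
After op 2 (add /w/a 33): {"o":26,"obn":{"g":79,"o":93,"vs":8},"w":{"a":33,"j":95}}
After op 3 (add /obn/pe 44): {"o":26,"obn":{"g":79,"o":93,"pe":44,"vs":8},"w":{"a":33,"j":95}}
After op 4 (add /obn/o 78): {"o":26,"obn":{"g":79,"o":78,"pe":44,"vs":8},"w":{"a":33,"j":95}}
After op 5 (add /ln 61): {"ln":61,"o":26,"obn":{"g":79,"o":78,"pe":44,"vs":8},"w":{"a":33,"j":95}}
After op 6 (remove /obn/g): {"ln":61,"o":26,"obn":{"o":78,"pe":44,"vs":8},"w":{"a":33,"j":95}}
After op 7 (replace /obn/pe 68): {"ln":61,"o":26,"obn":{"o":78,"pe":68,"vs":8},"w":{"a":33,"j":95}}
After op 8 (replace /obn 21): {"ln":61,"o":26,"obn":21,"w":{"a":33,"j":95}}
After op 9 (remove /w): {"ln":61,"o":26,"obn":21}
After op 10 (remove /obn): {"ln":61,"o":26}
After op 11 (remove /o): {"ln":61}
After op 12 (replace /ln 30): {"ln":30}
After op 13 (replace /ln 69): {"ln":69}
After op 14 (remove /ln): {}
After op 15 (add /ef 67): {"ef":67}
Size at the root: 1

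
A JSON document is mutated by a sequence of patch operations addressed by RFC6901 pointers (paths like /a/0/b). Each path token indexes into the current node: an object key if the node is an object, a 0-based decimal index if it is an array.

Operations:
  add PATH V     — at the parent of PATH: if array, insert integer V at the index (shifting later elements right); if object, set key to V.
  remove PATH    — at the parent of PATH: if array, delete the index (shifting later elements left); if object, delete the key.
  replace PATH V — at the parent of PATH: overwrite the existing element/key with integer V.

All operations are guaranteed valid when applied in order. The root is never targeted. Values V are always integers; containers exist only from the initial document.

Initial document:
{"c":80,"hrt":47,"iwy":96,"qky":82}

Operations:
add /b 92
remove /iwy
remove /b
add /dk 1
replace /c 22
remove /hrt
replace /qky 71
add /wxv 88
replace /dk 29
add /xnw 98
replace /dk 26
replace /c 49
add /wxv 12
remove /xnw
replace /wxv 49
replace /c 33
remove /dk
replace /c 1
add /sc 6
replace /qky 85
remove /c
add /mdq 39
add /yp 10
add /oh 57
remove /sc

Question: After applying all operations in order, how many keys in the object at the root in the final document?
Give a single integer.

Answer: 5

Derivation:
After op 1 (add /b 92): {"b":92,"c":80,"hrt":47,"iwy":96,"qky":82}
After op 2 (remove /iwy): {"b":92,"c":80,"hrt":47,"qky":82}
After op 3 (remove /b): {"c":80,"hrt":47,"qky":82}
After op 4 (add /dk 1): {"c":80,"dk":1,"hrt":47,"qky":82}
After op 5 (replace /c 22): {"c":22,"dk":1,"hrt":47,"qky":82}
After op 6 (remove /hrt): {"c":22,"dk":1,"qky":82}
After op 7 (replace /qky 71): {"c":22,"dk":1,"qky":71}
After op 8 (add /wxv 88): {"c":22,"dk":1,"qky":71,"wxv":88}
After op 9 (replace /dk 29): {"c":22,"dk":29,"qky":71,"wxv":88}
After op 10 (add /xnw 98): {"c":22,"dk":29,"qky":71,"wxv":88,"xnw":98}
After op 11 (replace /dk 26): {"c":22,"dk":26,"qky":71,"wxv":88,"xnw":98}
After op 12 (replace /c 49): {"c":49,"dk":26,"qky":71,"wxv":88,"xnw":98}
After op 13 (add /wxv 12): {"c":49,"dk":26,"qky":71,"wxv":12,"xnw":98}
After op 14 (remove /xnw): {"c":49,"dk":26,"qky":71,"wxv":12}
After op 15 (replace /wxv 49): {"c":49,"dk":26,"qky":71,"wxv":49}
After op 16 (replace /c 33): {"c":33,"dk":26,"qky":71,"wxv":49}
After op 17 (remove /dk): {"c":33,"qky":71,"wxv":49}
After op 18 (replace /c 1): {"c":1,"qky":71,"wxv":49}
After op 19 (add /sc 6): {"c":1,"qky":71,"sc":6,"wxv":49}
After op 20 (replace /qky 85): {"c":1,"qky":85,"sc":6,"wxv":49}
After op 21 (remove /c): {"qky":85,"sc":6,"wxv":49}
After op 22 (add /mdq 39): {"mdq":39,"qky":85,"sc":6,"wxv":49}
After op 23 (add /yp 10): {"mdq":39,"qky":85,"sc":6,"wxv":49,"yp":10}
After op 24 (add /oh 57): {"mdq":39,"oh":57,"qky":85,"sc":6,"wxv":49,"yp":10}
After op 25 (remove /sc): {"mdq":39,"oh":57,"qky":85,"wxv":49,"yp":10}
Size at the root: 5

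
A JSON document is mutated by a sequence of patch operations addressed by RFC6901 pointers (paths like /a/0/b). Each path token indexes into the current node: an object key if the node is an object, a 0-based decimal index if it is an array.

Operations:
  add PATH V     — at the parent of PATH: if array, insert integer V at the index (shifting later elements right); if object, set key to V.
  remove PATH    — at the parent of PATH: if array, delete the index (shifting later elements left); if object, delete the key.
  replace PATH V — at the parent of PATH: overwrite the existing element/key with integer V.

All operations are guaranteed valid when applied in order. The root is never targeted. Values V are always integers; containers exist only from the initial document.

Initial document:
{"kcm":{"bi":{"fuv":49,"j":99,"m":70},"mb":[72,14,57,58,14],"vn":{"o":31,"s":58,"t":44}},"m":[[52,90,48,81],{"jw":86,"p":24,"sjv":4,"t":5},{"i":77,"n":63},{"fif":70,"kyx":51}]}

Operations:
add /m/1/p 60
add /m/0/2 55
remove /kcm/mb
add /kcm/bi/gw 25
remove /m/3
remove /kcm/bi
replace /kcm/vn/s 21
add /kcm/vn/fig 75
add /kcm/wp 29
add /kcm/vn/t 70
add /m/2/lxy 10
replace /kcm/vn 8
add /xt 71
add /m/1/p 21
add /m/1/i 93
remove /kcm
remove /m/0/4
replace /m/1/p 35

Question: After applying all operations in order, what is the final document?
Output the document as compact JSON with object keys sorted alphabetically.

Answer: {"m":[[52,90,55,48],{"i":93,"jw":86,"p":35,"sjv":4,"t":5},{"i":77,"lxy":10,"n":63}],"xt":71}

Derivation:
After op 1 (add /m/1/p 60): {"kcm":{"bi":{"fuv":49,"j":99,"m":70},"mb":[72,14,57,58,14],"vn":{"o":31,"s":58,"t":44}},"m":[[52,90,48,81],{"jw":86,"p":60,"sjv":4,"t":5},{"i":77,"n":63},{"fif":70,"kyx":51}]}
After op 2 (add /m/0/2 55): {"kcm":{"bi":{"fuv":49,"j":99,"m":70},"mb":[72,14,57,58,14],"vn":{"o":31,"s":58,"t":44}},"m":[[52,90,55,48,81],{"jw":86,"p":60,"sjv":4,"t":5},{"i":77,"n":63},{"fif":70,"kyx":51}]}
After op 3 (remove /kcm/mb): {"kcm":{"bi":{"fuv":49,"j":99,"m":70},"vn":{"o":31,"s":58,"t":44}},"m":[[52,90,55,48,81],{"jw":86,"p":60,"sjv":4,"t":5},{"i":77,"n":63},{"fif":70,"kyx":51}]}
After op 4 (add /kcm/bi/gw 25): {"kcm":{"bi":{"fuv":49,"gw":25,"j":99,"m":70},"vn":{"o":31,"s":58,"t":44}},"m":[[52,90,55,48,81],{"jw":86,"p":60,"sjv":4,"t":5},{"i":77,"n":63},{"fif":70,"kyx":51}]}
After op 5 (remove /m/3): {"kcm":{"bi":{"fuv":49,"gw":25,"j":99,"m":70},"vn":{"o":31,"s":58,"t":44}},"m":[[52,90,55,48,81],{"jw":86,"p":60,"sjv":4,"t":5},{"i":77,"n":63}]}
After op 6 (remove /kcm/bi): {"kcm":{"vn":{"o":31,"s":58,"t":44}},"m":[[52,90,55,48,81],{"jw":86,"p":60,"sjv":4,"t":5},{"i":77,"n":63}]}
After op 7 (replace /kcm/vn/s 21): {"kcm":{"vn":{"o":31,"s":21,"t":44}},"m":[[52,90,55,48,81],{"jw":86,"p":60,"sjv":4,"t":5},{"i":77,"n":63}]}
After op 8 (add /kcm/vn/fig 75): {"kcm":{"vn":{"fig":75,"o":31,"s":21,"t":44}},"m":[[52,90,55,48,81],{"jw":86,"p":60,"sjv":4,"t":5},{"i":77,"n":63}]}
After op 9 (add /kcm/wp 29): {"kcm":{"vn":{"fig":75,"o":31,"s":21,"t":44},"wp":29},"m":[[52,90,55,48,81],{"jw":86,"p":60,"sjv":4,"t":5},{"i":77,"n":63}]}
After op 10 (add /kcm/vn/t 70): {"kcm":{"vn":{"fig":75,"o":31,"s":21,"t":70},"wp":29},"m":[[52,90,55,48,81],{"jw":86,"p":60,"sjv":4,"t":5},{"i":77,"n":63}]}
After op 11 (add /m/2/lxy 10): {"kcm":{"vn":{"fig":75,"o":31,"s":21,"t":70},"wp":29},"m":[[52,90,55,48,81],{"jw":86,"p":60,"sjv":4,"t":5},{"i":77,"lxy":10,"n":63}]}
After op 12 (replace /kcm/vn 8): {"kcm":{"vn":8,"wp":29},"m":[[52,90,55,48,81],{"jw":86,"p":60,"sjv":4,"t":5},{"i":77,"lxy":10,"n":63}]}
After op 13 (add /xt 71): {"kcm":{"vn":8,"wp":29},"m":[[52,90,55,48,81],{"jw":86,"p":60,"sjv":4,"t":5},{"i":77,"lxy":10,"n":63}],"xt":71}
After op 14 (add /m/1/p 21): {"kcm":{"vn":8,"wp":29},"m":[[52,90,55,48,81],{"jw":86,"p":21,"sjv":4,"t":5},{"i":77,"lxy":10,"n":63}],"xt":71}
After op 15 (add /m/1/i 93): {"kcm":{"vn":8,"wp":29},"m":[[52,90,55,48,81],{"i":93,"jw":86,"p":21,"sjv":4,"t":5},{"i":77,"lxy":10,"n":63}],"xt":71}
After op 16 (remove /kcm): {"m":[[52,90,55,48,81],{"i":93,"jw":86,"p":21,"sjv":4,"t":5},{"i":77,"lxy":10,"n":63}],"xt":71}
After op 17 (remove /m/0/4): {"m":[[52,90,55,48],{"i":93,"jw":86,"p":21,"sjv":4,"t":5},{"i":77,"lxy":10,"n":63}],"xt":71}
After op 18 (replace /m/1/p 35): {"m":[[52,90,55,48],{"i":93,"jw":86,"p":35,"sjv":4,"t":5},{"i":77,"lxy":10,"n":63}],"xt":71}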